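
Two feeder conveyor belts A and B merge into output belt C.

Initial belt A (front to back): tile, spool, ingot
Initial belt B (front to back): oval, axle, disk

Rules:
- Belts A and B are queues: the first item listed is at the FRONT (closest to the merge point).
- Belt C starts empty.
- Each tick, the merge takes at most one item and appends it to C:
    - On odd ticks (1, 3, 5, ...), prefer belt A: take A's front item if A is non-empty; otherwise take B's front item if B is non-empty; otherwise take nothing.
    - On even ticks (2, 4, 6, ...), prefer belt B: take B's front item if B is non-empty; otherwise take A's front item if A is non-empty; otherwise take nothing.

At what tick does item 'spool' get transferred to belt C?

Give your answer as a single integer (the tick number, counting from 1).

Answer: 3

Derivation:
Tick 1: prefer A, take tile from A; A=[spool,ingot] B=[oval,axle,disk] C=[tile]
Tick 2: prefer B, take oval from B; A=[spool,ingot] B=[axle,disk] C=[tile,oval]
Tick 3: prefer A, take spool from A; A=[ingot] B=[axle,disk] C=[tile,oval,spool]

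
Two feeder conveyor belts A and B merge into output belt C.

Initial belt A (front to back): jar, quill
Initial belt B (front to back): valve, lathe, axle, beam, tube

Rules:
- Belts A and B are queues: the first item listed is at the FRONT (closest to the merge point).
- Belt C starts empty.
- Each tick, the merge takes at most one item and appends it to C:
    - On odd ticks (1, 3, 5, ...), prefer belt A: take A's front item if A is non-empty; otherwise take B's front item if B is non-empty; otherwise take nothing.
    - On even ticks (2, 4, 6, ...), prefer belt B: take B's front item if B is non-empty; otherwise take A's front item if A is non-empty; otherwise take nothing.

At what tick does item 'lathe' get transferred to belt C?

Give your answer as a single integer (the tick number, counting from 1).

Answer: 4

Derivation:
Tick 1: prefer A, take jar from A; A=[quill] B=[valve,lathe,axle,beam,tube] C=[jar]
Tick 2: prefer B, take valve from B; A=[quill] B=[lathe,axle,beam,tube] C=[jar,valve]
Tick 3: prefer A, take quill from A; A=[-] B=[lathe,axle,beam,tube] C=[jar,valve,quill]
Tick 4: prefer B, take lathe from B; A=[-] B=[axle,beam,tube] C=[jar,valve,quill,lathe]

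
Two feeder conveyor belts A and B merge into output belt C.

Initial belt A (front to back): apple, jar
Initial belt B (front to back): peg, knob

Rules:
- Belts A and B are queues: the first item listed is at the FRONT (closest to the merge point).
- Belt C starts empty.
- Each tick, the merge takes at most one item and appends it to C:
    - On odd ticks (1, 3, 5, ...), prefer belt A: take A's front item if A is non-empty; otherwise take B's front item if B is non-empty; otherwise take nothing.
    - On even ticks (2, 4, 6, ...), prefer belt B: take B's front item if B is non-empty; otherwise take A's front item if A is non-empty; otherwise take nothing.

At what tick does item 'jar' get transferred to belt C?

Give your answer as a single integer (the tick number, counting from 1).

Tick 1: prefer A, take apple from A; A=[jar] B=[peg,knob] C=[apple]
Tick 2: prefer B, take peg from B; A=[jar] B=[knob] C=[apple,peg]
Tick 3: prefer A, take jar from A; A=[-] B=[knob] C=[apple,peg,jar]

Answer: 3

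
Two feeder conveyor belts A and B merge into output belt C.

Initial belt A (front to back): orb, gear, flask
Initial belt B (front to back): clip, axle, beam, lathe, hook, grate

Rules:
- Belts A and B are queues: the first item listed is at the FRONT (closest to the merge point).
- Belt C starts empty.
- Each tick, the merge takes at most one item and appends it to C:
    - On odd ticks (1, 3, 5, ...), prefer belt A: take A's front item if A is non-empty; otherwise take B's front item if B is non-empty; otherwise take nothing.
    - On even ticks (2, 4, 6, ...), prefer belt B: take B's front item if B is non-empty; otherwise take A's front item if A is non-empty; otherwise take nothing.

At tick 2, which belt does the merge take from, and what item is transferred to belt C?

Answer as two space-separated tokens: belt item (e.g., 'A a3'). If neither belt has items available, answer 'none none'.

Answer: B clip

Derivation:
Tick 1: prefer A, take orb from A; A=[gear,flask] B=[clip,axle,beam,lathe,hook,grate] C=[orb]
Tick 2: prefer B, take clip from B; A=[gear,flask] B=[axle,beam,lathe,hook,grate] C=[orb,clip]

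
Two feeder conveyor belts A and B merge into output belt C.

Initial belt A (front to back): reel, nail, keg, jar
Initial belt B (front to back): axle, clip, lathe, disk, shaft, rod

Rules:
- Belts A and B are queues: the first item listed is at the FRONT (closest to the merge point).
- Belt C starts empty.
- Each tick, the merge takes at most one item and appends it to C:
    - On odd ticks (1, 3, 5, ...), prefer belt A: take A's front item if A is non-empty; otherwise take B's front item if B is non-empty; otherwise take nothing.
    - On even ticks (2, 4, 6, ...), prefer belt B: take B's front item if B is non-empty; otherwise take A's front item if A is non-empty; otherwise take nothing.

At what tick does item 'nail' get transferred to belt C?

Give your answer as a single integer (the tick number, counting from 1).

Answer: 3

Derivation:
Tick 1: prefer A, take reel from A; A=[nail,keg,jar] B=[axle,clip,lathe,disk,shaft,rod] C=[reel]
Tick 2: prefer B, take axle from B; A=[nail,keg,jar] B=[clip,lathe,disk,shaft,rod] C=[reel,axle]
Tick 3: prefer A, take nail from A; A=[keg,jar] B=[clip,lathe,disk,shaft,rod] C=[reel,axle,nail]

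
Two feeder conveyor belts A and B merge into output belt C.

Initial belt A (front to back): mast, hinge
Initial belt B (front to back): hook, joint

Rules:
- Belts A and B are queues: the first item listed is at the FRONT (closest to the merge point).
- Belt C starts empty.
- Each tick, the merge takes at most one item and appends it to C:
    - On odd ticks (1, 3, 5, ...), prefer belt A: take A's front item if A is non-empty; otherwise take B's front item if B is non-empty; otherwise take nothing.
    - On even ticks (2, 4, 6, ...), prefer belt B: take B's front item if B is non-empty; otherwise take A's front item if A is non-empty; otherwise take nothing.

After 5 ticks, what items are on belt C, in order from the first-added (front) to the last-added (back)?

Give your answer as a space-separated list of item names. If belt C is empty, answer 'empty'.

Tick 1: prefer A, take mast from A; A=[hinge] B=[hook,joint] C=[mast]
Tick 2: prefer B, take hook from B; A=[hinge] B=[joint] C=[mast,hook]
Tick 3: prefer A, take hinge from A; A=[-] B=[joint] C=[mast,hook,hinge]
Tick 4: prefer B, take joint from B; A=[-] B=[-] C=[mast,hook,hinge,joint]
Tick 5: prefer A, both empty, nothing taken; A=[-] B=[-] C=[mast,hook,hinge,joint]

Answer: mast hook hinge joint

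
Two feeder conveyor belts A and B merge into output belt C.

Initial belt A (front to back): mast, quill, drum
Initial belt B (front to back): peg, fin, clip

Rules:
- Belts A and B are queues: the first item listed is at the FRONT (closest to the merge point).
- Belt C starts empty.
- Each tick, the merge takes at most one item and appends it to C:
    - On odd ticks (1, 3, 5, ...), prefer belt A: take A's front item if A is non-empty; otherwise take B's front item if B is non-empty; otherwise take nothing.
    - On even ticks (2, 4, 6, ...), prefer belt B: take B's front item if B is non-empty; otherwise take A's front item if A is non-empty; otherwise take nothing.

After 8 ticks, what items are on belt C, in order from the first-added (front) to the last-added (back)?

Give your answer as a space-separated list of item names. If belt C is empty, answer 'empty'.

Tick 1: prefer A, take mast from A; A=[quill,drum] B=[peg,fin,clip] C=[mast]
Tick 2: prefer B, take peg from B; A=[quill,drum] B=[fin,clip] C=[mast,peg]
Tick 3: prefer A, take quill from A; A=[drum] B=[fin,clip] C=[mast,peg,quill]
Tick 4: prefer B, take fin from B; A=[drum] B=[clip] C=[mast,peg,quill,fin]
Tick 5: prefer A, take drum from A; A=[-] B=[clip] C=[mast,peg,quill,fin,drum]
Tick 6: prefer B, take clip from B; A=[-] B=[-] C=[mast,peg,quill,fin,drum,clip]
Tick 7: prefer A, both empty, nothing taken; A=[-] B=[-] C=[mast,peg,quill,fin,drum,clip]
Tick 8: prefer B, both empty, nothing taken; A=[-] B=[-] C=[mast,peg,quill,fin,drum,clip]

Answer: mast peg quill fin drum clip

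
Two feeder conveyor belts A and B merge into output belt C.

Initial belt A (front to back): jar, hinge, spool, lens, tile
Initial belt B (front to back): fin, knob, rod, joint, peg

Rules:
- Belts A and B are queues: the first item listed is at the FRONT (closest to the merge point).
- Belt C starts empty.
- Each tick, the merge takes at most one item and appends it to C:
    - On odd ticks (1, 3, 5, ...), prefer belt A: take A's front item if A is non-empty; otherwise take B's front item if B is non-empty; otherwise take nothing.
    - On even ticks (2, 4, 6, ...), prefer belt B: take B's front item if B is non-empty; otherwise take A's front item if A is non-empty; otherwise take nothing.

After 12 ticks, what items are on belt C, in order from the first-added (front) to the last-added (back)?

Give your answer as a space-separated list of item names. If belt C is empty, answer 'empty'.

Answer: jar fin hinge knob spool rod lens joint tile peg

Derivation:
Tick 1: prefer A, take jar from A; A=[hinge,spool,lens,tile] B=[fin,knob,rod,joint,peg] C=[jar]
Tick 2: prefer B, take fin from B; A=[hinge,spool,lens,tile] B=[knob,rod,joint,peg] C=[jar,fin]
Tick 3: prefer A, take hinge from A; A=[spool,lens,tile] B=[knob,rod,joint,peg] C=[jar,fin,hinge]
Tick 4: prefer B, take knob from B; A=[spool,lens,tile] B=[rod,joint,peg] C=[jar,fin,hinge,knob]
Tick 5: prefer A, take spool from A; A=[lens,tile] B=[rod,joint,peg] C=[jar,fin,hinge,knob,spool]
Tick 6: prefer B, take rod from B; A=[lens,tile] B=[joint,peg] C=[jar,fin,hinge,knob,spool,rod]
Tick 7: prefer A, take lens from A; A=[tile] B=[joint,peg] C=[jar,fin,hinge,knob,spool,rod,lens]
Tick 8: prefer B, take joint from B; A=[tile] B=[peg] C=[jar,fin,hinge,knob,spool,rod,lens,joint]
Tick 9: prefer A, take tile from A; A=[-] B=[peg] C=[jar,fin,hinge,knob,spool,rod,lens,joint,tile]
Tick 10: prefer B, take peg from B; A=[-] B=[-] C=[jar,fin,hinge,knob,spool,rod,lens,joint,tile,peg]
Tick 11: prefer A, both empty, nothing taken; A=[-] B=[-] C=[jar,fin,hinge,knob,spool,rod,lens,joint,tile,peg]
Tick 12: prefer B, both empty, nothing taken; A=[-] B=[-] C=[jar,fin,hinge,knob,spool,rod,lens,joint,tile,peg]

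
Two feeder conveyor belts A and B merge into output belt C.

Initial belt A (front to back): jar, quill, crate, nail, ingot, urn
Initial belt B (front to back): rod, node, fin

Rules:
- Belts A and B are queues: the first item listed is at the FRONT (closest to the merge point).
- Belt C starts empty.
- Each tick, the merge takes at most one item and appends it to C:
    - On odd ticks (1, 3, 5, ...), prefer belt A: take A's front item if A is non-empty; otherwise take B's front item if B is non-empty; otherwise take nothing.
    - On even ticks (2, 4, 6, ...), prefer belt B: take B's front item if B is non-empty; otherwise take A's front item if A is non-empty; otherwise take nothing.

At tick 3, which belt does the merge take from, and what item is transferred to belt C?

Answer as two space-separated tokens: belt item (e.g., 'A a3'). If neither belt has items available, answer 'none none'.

Answer: A quill

Derivation:
Tick 1: prefer A, take jar from A; A=[quill,crate,nail,ingot,urn] B=[rod,node,fin] C=[jar]
Tick 2: prefer B, take rod from B; A=[quill,crate,nail,ingot,urn] B=[node,fin] C=[jar,rod]
Tick 3: prefer A, take quill from A; A=[crate,nail,ingot,urn] B=[node,fin] C=[jar,rod,quill]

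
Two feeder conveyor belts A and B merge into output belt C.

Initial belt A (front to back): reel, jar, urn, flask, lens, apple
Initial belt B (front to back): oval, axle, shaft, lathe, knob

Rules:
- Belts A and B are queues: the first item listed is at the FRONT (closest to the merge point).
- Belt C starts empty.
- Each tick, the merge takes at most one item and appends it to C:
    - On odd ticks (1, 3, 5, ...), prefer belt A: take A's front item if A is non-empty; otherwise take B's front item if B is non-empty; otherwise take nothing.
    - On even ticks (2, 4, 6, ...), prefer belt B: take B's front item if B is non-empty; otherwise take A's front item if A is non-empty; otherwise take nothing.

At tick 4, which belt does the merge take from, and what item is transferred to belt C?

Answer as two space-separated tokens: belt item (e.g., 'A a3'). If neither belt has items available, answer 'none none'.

Answer: B axle

Derivation:
Tick 1: prefer A, take reel from A; A=[jar,urn,flask,lens,apple] B=[oval,axle,shaft,lathe,knob] C=[reel]
Tick 2: prefer B, take oval from B; A=[jar,urn,flask,lens,apple] B=[axle,shaft,lathe,knob] C=[reel,oval]
Tick 3: prefer A, take jar from A; A=[urn,flask,lens,apple] B=[axle,shaft,lathe,knob] C=[reel,oval,jar]
Tick 4: prefer B, take axle from B; A=[urn,flask,lens,apple] B=[shaft,lathe,knob] C=[reel,oval,jar,axle]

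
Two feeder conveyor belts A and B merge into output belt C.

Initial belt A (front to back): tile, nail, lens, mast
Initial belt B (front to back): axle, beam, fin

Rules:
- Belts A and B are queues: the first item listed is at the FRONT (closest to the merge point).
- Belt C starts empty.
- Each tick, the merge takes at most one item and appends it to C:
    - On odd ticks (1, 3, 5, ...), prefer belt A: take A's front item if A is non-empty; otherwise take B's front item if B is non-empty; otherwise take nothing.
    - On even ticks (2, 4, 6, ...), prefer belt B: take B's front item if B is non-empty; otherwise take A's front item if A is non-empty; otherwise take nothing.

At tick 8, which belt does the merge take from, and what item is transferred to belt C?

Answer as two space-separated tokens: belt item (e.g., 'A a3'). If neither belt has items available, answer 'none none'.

Answer: none none

Derivation:
Tick 1: prefer A, take tile from A; A=[nail,lens,mast] B=[axle,beam,fin] C=[tile]
Tick 2: prefer B, take axle from B; A=[nail,lens,mast] B=[beam,fin] C=[tile,axle]
Tick 3: prefer A, take nail from A; A=[lens,mast] B=[beam,fin] C=[tile,axle,nail]
Tick 4: prefer B, take beam from B; A=[lens,mast] B=[fin] C=[tile,axle,nail,beam]
Tick 5: prefer A, take lens from A; A=[mast] B=[fin] C=[tile,axle,nail,beam,lens]
Tick 6: prefer B, take fin from B; A=[mast] B=[-] C=[tile,axle,nail,beam,lens,fin]
Tick 7: prefer A, take mast from A; A=[-] B=[-] C=[tile,axle,nail,beam,lens,fin,mast]
Tick 8: prefer B, both empty, nothing taken; A=[-] B=[-] C=[tile,axle,nail,beam,lens,fin,mast]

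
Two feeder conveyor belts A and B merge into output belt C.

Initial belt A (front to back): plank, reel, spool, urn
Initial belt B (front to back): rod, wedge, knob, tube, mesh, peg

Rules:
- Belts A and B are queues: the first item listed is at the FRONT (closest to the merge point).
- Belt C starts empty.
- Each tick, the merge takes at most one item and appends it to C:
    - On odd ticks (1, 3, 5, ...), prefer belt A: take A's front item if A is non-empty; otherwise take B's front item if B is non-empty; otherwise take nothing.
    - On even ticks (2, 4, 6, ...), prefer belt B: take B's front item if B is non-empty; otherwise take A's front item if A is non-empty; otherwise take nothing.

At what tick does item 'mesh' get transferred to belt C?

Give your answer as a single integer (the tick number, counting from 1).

Tick 1: prefer A, take plank from A; A=[reel,spool,urn] B=[rod,wedge,knob,tube,mesh,peg] C=[plank]
Tick 2: prefer B, take rod from B; A=[reel,spool,urn] B=[wedge,knob,tube,mesh,peg] C=[plank,rod]
Tick 3: prefer A, take reel from A; A=[spool,urn] B=[wedge,knob,tube,mesh,peg] C=[plank,rod,reel]
Tick 4: prefer B, take wedge from B; A=[spool,urn] B=[knob,tube,mesh,peg] C=[plank,rod,reel,wedge]
Tick 5: prefer A, take spool from A; A=[urn] B=[knob,tube,mesh,peg] C=[plank,rod,reel,wedge,spool]
Tick 6: prefer B, take knob from B; A=[urn] B=[tube,mesh,peg] C=[plank,rod,reel,wedge,spool,knob]
Tick 7: prefer A, take urn from A; A=[-] B=[tube,mesh,peg] C=[plank,rod,reel,wedge,spool,knob,urn]
Tick 8: prefer B, take tube from B; A=[-] B=[mesh,peg] C=[plank,rod,reel,wedge,spool,knob,urn,tube]
Tick 9: prefer A, take mesh from B; A=[-] B=[peg] C=[plank,rod,reel,wedge,spool,knob,urn,tube,mesh]

Answer: 9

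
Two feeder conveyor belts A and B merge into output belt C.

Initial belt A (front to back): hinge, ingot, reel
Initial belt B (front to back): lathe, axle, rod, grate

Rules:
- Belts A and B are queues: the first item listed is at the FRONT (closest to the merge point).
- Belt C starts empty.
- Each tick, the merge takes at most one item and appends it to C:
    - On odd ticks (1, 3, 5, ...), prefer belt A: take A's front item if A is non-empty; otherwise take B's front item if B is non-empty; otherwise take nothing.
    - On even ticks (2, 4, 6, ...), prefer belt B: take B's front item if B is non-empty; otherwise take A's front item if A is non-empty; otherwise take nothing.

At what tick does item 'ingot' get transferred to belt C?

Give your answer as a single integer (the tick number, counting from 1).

Tick 1: prefer A, take hinge from A; A=[ingot,reel] B=[lathe,axle,rod,grate] C=[hinge]
Tick 2: prefer B, take lathe from B; A=[ingot,reel] B=[axle,rod,grate] C=[hinge,lathe]
Tick 3: prefer A, take ingot from A; A=[reel] B=[axle,rod,grate] C=[hinge,lathe,ingot]

Answer: 3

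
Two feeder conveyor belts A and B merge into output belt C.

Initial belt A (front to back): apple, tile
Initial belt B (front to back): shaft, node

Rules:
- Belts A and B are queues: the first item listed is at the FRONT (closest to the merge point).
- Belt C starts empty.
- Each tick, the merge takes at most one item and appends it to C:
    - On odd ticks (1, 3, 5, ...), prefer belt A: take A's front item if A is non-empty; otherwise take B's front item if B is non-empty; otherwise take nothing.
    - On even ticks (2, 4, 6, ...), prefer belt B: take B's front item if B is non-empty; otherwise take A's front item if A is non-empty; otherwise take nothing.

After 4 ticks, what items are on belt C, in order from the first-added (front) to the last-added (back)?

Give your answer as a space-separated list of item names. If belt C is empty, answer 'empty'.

Tick 1: prefer A, take apple from A; A=[tile] B=[shaft,node] C=[apple]
Tick 2: prefer B, take shaft from B; A=[tile] B=[node] C=[apple,shaft]
Tick 3: prefer A, take tile from A; A=[-] B=[node] C=[apple,shaft,tile]
Tick 4: prefer B, take node from B; A=[-] B=[-] C=[apple,shaft,tile,node]

Answer: apple shaft tile node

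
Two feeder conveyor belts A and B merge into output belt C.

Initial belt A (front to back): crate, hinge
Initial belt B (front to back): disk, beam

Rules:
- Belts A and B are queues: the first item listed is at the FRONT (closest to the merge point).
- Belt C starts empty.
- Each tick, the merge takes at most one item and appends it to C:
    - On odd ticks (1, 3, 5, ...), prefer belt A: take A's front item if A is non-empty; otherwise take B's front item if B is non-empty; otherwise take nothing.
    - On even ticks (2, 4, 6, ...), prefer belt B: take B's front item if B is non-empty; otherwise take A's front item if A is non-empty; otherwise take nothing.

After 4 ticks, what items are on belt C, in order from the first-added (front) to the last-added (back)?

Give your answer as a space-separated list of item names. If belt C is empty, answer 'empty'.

Tick 1: prefer A, take crate from A; A=[hinge] B=[disk,beam] C=[crate]
Tick 2: prefer B, take disk from B; A=[hinge] B=[beam] C=[crate,disk]
Tick 3: prefer A, take hinge from A; A=[-] B=[beam] C=[crate,disk,hinge]
Tick 4: prefer B, take beam from B; A=[-] B=[-] C=[crate,disk,hinge,beam]

Answer: crate disk hinge beam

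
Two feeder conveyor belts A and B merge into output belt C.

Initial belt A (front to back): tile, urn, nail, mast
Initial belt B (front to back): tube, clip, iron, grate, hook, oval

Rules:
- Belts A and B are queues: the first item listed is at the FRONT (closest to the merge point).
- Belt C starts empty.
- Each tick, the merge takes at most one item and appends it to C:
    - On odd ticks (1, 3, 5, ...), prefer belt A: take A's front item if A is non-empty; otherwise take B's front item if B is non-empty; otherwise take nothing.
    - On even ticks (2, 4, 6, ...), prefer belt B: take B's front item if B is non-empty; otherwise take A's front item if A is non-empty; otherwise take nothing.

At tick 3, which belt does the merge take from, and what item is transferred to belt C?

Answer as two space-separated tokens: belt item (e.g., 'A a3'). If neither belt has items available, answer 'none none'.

Tick 1: prefer A, take tile from A; A=[urn,nail,mast] B=[tube,clip,iron,grate,hook,oval] C=[tile]
Tick 2: prefer B, take tube from B; A=[urn,nail,mast] B=[clip,iron,grate,hook,oval] C=[tile,tube]
Tick 3: prefer A, take urn from A; A=[nail,mast] B=[clip,iron,grate,hook,oval] C=[tile,tube,urn]

Answer: A urn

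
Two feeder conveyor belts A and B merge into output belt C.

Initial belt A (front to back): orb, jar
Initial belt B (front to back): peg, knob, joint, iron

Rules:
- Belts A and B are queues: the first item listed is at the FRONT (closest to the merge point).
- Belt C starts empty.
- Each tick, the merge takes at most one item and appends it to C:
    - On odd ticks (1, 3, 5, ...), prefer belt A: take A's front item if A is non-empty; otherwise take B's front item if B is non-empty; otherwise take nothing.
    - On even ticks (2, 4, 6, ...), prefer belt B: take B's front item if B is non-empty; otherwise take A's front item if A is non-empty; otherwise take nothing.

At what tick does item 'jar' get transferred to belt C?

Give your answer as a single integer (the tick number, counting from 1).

Answer: 3

Derivation:
Tick 1: prefer A, take orb from A; A=[jar] B=[peg,knob,joint,iron] C=[orb]
Tick 2: prefer B, take peg from B; A=[jar] B=[knob,joint,iron] C=[orb,peg]
Tick 3: prefer A, take jar from A; A=[-] B=[knob,joint,iron] C=[orb,peg,jar]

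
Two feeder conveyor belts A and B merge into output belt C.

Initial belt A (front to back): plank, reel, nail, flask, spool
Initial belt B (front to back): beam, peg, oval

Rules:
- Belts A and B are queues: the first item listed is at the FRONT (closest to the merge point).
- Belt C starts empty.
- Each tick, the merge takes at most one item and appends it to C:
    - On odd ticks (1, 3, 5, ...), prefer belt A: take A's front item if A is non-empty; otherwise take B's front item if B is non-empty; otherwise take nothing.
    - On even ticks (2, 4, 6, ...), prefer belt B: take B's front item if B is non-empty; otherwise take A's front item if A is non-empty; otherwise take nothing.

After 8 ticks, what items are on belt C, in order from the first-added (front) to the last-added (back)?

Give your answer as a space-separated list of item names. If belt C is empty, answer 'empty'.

Tick 1: prefer A, take plank from A; A=[reel,nail,flask,spool] B=[beam,peg,oval] C=[plank]
Tick 2: prefer B, take beam from B; A=[reel,nail,flask,spool] B=[peg,oval] C=[plank,beam]
Tick 3: prefer A, take reel from A; A=[nail,flask,spool] B=[peg,oval] C=[plank,beam,reel]
Tick 4: prefer B, take peg from B; A=[nail,flask,spool] B=[oval] C=[plank,beam,reel,peg]
Tick 5: prefer A, take nail from A; A=[flask,spool] B=[oval] C=[plank,beam,reel,peg,nail]
Tick 6: prefer B, take oval from B; A=[flask,spool] B=[-] C=[plank,beam,reel,peg,nail,oval]
Tick 7: prefer A, take flask from A; A=[spool] B=[-] C=[plank,beam,reel,peg,nail,oval,flask]
Tick 8: prefer B, take spool from A; A=[-] B=[-] C=[plank,beam,reel,peg,nail,oval,flask,spool]

Answer: plank beam reel peg nail oval flask spool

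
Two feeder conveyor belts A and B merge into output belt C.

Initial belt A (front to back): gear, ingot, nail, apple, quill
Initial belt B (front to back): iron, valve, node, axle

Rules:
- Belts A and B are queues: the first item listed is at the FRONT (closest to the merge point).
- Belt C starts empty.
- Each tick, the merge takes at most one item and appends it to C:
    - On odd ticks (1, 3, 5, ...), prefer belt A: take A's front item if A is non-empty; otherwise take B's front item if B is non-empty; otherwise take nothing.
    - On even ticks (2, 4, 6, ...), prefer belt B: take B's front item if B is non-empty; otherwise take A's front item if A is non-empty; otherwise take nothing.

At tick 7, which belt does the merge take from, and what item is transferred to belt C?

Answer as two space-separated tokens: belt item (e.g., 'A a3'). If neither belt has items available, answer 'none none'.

Answer: A apple

Derivation:
Tick 1: prefer A, take gear from A; A=[ingot,nail,apple,quill] B=[iron,valve,node,axle] C=[gear]
Tick 2: prefer B, take iron from B; A=[ingot,nail,apple,quill] B=[valve,node,axle] C=[gear,iron]
Tick 3: prefer A, take ingot from A; A=[nail,apple,quill] B=[valve,node,axle] C=[gear,iron,ingot]
Tick 4: prefer B, take valve from B; A=[nail,apple,quill] B=[node,axle] C=[gear,iron,ingot,valve]
Tick 5: prefer A, take nail from A; A=[apple,quill] B=[node,axle] C=[gear,iron,ingot,valve,nail]
Tick 6: prefer B, take node from B; A=[apple,quill] B=[axle] C=[gear,iron,ingot,valve,nail,node]
Tick 7: prefer A, take apple from A; A=[quill] B=[axle] C=[gear,iron,ingot,valve,nail,node,apple]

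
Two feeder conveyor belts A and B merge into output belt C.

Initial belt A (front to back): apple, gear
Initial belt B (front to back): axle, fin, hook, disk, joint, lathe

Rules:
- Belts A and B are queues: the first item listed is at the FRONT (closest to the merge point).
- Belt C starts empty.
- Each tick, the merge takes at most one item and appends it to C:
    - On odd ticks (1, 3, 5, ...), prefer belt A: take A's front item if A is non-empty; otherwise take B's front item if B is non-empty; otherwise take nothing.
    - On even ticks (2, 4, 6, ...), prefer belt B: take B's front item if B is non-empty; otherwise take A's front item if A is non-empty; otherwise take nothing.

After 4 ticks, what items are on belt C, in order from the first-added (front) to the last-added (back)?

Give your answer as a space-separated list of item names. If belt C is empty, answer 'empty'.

Tick 1: prefer A, take apple from A; A=[gear] B=[axle,fin,hook,disk,joint,lathe] C=[apple]
Tick 2: prefer B, take axle from B; A=[gear] B=[fin,hook,disk,joint,lathe] C=[apple,axle]
Tick 3: prefer A, take gear from A; A=[-] B=[fin,hook,disk,joint,lathe] C=[apple,axle,gear]
Tick 4: prefer B, take fin from B; A=[-] B=[hook,disk,joint,lathe] C=[apple,axle,gear,fin]

Answer: apple axle gear fin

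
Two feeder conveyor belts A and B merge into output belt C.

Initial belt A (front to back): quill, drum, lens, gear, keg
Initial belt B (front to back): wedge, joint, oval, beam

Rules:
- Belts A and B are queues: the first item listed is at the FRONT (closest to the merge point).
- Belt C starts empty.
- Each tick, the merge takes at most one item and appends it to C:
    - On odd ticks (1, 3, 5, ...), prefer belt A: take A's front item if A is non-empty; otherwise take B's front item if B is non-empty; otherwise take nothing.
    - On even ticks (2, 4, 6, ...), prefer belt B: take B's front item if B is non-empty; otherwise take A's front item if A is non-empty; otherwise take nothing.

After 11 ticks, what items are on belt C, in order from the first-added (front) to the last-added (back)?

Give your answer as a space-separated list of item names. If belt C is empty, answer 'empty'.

Tick 1: prefer A, take quill from A; A=[drum,lens,gear,keg] B=[wedge,joint,oval,beam] C=[quill]
Tick 2: prefer B, take wedge from B; A=[drum,lens,gear,keg] B=[joint,oval,beam] C=[quill,wedge]
Tick 3: prefer A, take drum from A; A=[lens,gear,keg] B=[joint,oval,beam] C=[quill,wedge,drum]
Tick 4: prefer B, take joint from B; A=[lens,gear,keg] B=[oval,beam] C=[quill,wedge,drum,joint]
Tick 5: prefer A, take lens from A; A=[gear,keg] B=[oval,beam] C=[quill,wedge,drum,joint,lens]
Tick 6: prefer B, take oval from B; A=[gear,keg] B=[beam] C=[quill,wedge,drum,joint,lens,oval]
Tick 7: prefer A, take gear from A; A=[keg] B=[beam] C=[quill,wedge,drum,joint,lens,oval,gear]
Tick 8: prefer B, take beam from B; A=[keg] B=[-] C=[quill,wedge,drum,joint,lens,oval,gear,beam]
Tick 9: prefer A, take keg from A; A=[-] B=[-] C=[quill,wedge,drum,joint,lens,oval,gear,beam,keg]
Tick 10: prefer B, both empty, nothing taken; A=[-] B=[-] C=[quill,wedge,drum,joint,lens,oval,gear,beam,keg]
Tick 11: prefer A, both empty, nothing taken; A=[-] B=[-] C=[quill,wedge,drum,joint,lens,oval,gear,beam,keg]

Answer: quill wedge drum joint lens oval gear beam keg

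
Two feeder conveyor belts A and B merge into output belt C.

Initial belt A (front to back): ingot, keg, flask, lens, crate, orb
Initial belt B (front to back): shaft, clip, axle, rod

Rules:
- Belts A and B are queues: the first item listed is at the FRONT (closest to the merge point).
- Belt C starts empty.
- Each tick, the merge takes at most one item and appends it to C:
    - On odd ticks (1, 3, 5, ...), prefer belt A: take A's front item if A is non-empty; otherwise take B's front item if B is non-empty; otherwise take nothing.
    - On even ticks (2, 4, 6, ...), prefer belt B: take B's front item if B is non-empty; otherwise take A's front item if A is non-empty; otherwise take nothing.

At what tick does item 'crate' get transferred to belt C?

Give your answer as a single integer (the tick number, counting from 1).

Answer: 9

Derivation:
Tick 1: prefer A, take ingot from A; A=[keg,flask,lens,crate,orb] B=[shaft,clip,axle,rod] C=[ingot]
Tick 2: prefer B, take shaft from B; A=[keg,flask,lens,crate,orb] B=[clip,axle,rod] C=[ingot,shaft]
Tick 3: prefer A, take keg from A; A=[flask,lens,crate,orb] B=[clip,axle,rod] C=[ingot,shaft,keg]
Tick 4: prefer B, take clip from B; A=[flask,lens,crate,orb] B=[axle,rod] C=[ingot,shaft,keg,clip]
Tick 5: prefer A, take flask from A; A=[lens,crate,orb] B=[axle,rod] C=[ingot,shaft,keg,clip,flask]
Tick 6: prefer B, take axle from B; A=[lens,crate,orb] B=[rod] C=[ingot,shaft,keg,clip,flask,axle]
Tick 7: prefer A, take lens from A; A=[crate,orb] B=[rod] C=[ingot,shaft,keg,clip,flask,axle,lens]
Tick 8: prefer B, take rod from B; A=[crate,orb] B=[-] C=[ingot,shaft,keg,clip,flask,axle,lens,rod]
Tick 9: prefer A, take crate from A; A=[orb] B=[-] C=[ingot,shaft,keg,clip,flask,axle,lens,rod,crate]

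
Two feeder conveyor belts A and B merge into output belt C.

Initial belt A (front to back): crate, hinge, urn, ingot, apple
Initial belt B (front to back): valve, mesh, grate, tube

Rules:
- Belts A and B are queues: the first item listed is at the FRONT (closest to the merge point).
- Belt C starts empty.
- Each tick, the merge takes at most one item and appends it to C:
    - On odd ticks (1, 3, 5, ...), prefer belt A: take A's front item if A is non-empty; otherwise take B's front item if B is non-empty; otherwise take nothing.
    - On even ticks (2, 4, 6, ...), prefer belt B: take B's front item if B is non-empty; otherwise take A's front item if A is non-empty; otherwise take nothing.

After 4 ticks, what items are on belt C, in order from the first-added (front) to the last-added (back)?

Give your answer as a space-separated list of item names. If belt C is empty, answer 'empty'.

Tick 1: prefer A, take crate from A; A=[hinge,urn,ingot,apple] B=[valve,mesh,grate,tube] C=[crate]
Tick 2: prefer B, take valve from B; A=[hinge,urn,ingot,apple] B=[mesh,grate,tube] C=[crate,valve]
Tick 3: prefer A, take hinge from A; A=[urn,ingot,apple] B=[mesh,grate,tube] C=[crate,valve,hinge]
Tick 4: prefer B, take mesh from B; A=[urn,ingot,apple] B=[grate,tube] C=[crate,valve,hinge,mesh]

Answer: crate valve hinge mesh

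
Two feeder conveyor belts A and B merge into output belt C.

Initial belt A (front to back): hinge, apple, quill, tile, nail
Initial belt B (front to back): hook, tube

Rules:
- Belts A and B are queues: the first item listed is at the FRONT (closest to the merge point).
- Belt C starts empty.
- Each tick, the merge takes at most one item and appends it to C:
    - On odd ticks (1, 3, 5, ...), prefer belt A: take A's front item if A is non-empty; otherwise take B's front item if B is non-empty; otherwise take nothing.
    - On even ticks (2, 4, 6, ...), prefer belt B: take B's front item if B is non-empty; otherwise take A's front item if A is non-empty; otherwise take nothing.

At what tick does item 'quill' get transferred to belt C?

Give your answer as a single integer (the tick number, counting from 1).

Tick 1: prefer A, take hinge from A; A=[apple,quill,tile,nail] B=[hook,tube] C=[hinge]
Tick 2: prefer B, take hook from B; A=[apple,quill,tile,nail] B=[tube] C=[hinge,hook]
Tick 3: prefer A, take apple from A; A=[quill,tile,nail] B=[tube] C=[hinge,hook,apple]
Tick 4: prefer B, take tube from B; A=[quill,tile,nail] B=[-] C=[hinge,hook,apple,tube]
Tick 5: prefer A, take quill from A; A=[tile,nail] B=[-] C=[hinge,hook,apple,tube,quill]

Answer: 5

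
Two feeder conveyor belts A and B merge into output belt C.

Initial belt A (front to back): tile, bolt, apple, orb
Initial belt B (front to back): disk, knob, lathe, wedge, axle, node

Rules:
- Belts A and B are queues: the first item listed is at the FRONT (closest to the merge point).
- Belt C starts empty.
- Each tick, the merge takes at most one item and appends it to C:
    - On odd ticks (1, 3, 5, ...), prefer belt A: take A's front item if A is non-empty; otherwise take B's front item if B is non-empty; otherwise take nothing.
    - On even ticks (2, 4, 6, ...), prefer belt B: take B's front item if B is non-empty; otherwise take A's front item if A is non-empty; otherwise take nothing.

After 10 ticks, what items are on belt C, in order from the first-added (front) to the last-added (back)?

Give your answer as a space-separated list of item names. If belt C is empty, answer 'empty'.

Answer: tile disk bolt knob apple lathe orb wedge axle node

Derivation:
Tick 1: prefer A, take tile from A; A=[bolt,apple,orb] B=[disk,knob,lathe,wedge,axle,node] C=[tile]
Tick 2: prefer B, take disk from B; A=[bolt,apple,orb] B=[knob,lathe,wedge,axle,node] C=[tile,disk]
Tick 3: prefer A, take bolt from A; A=[apple,orb] B=[knob,lathe,wedge,axle,node] C=[tile,disk,bolt]
Tick 4: prefer B, take knob from B; A=[apple,orb] B=[lathe,wedge,axle,node] C=[tile,disk,bolt,knob]
Tick 5: prefer A, take apple from A; A=[orb] B=[lathe,wedge,axle,node] C=[tile,disk,bolt,knob,apple]
Tick 6: prefer B, take lathe from B; A=[orb] B=[wedge,axle,node] C=[tile,disk,bolt,knob,apple,lathe]
Tick 7: prefer A, take orb from A; A=[-] B=[wedge,axle,node] C=[tile,disk,bolt,knob,apple,lathe,orb]
Tick 8: prefer B, take wedge from B; A=[-] B=[axle,node] C=[tile,disk,bolt,knob,apple,lathe,orb,wedge]
Tick 9: prefer A, take axle from B; A=[-] B=[node] C=[tile,disk,bolt,knob,apple,lathe,orb,wedge,axle]
Tick 10: prefer B, take node from B; A=[-] B=[-] C=[tile,disk,bolt,knob,apple,lathe,orb,wedge,axle,node]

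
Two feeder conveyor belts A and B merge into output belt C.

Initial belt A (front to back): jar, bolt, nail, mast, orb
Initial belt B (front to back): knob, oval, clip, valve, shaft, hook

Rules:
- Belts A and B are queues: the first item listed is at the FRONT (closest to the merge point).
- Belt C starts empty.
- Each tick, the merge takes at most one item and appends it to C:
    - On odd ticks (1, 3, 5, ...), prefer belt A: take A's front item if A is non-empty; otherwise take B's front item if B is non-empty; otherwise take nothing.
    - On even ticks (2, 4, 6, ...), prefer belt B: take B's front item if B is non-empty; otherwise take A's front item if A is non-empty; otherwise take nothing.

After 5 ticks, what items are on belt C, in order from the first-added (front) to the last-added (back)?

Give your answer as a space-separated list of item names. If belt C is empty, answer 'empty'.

Answer: jar knob bolt oval nail

Derivation:
Tick 1: prefer A, take jar from A; A=[bolt,nail,mast,orb] B=[knob,oval,clip,valve,shaft,hook] C=[jar]
Tick 2: prefer B, take knob from B; A=[bolt,nail,mast,orb] B=[oval,clip,valve,shaft,hook] C=[jar,knob]
Tick 3: prefer A, take bolt from A; A=[nail,mast,orb] B=[oval,clip,valve,shaft,hook] C=[jar,knob,bolt]
Tick 4: prefer B, take oval from B; A=[nail,mast,orb] B=[clip,valve,shaft,hook] C=[jar,knob,bolt,oval]
Tick 5: prefer A, take nail from A; A=[mast,orb] B=[clip,valve,shaft,hook] C=[jar,knob,bolt,oval,nail]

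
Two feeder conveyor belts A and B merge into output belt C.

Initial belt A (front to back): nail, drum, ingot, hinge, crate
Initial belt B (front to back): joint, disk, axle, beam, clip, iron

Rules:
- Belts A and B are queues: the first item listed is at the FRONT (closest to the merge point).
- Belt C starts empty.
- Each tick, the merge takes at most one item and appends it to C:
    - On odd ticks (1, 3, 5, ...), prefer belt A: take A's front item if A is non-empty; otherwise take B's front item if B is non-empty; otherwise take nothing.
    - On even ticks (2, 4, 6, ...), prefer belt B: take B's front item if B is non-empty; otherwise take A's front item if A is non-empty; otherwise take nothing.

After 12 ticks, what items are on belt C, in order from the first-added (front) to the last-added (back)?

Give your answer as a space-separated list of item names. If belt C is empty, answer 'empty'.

Tick 1: prefer A, take nail from A; A=[drum,ingot,hinge,crate] B=[joint,disk,axle,beam,clip,iron] C=[nail]
Tick 2: prefer B, take joint from B; A=[drum,ingot,hinge,crate] B=[disk,axle,beam,clip,iron] C=[nail,joint]
Tick 3: prefer A, take drum from A; A=[ingot,hinge,crate] B=[disk,axle,beam,clip,iron] C=[nail,joint,drum]
Tick 4: prefer B, take disk from B; A=[ingot,hinge,crate] B=[axle,beam,clip,iron] C=[nail,joint,drum,disk]
Tick 5: prefer A, take ingot from A; A=[hinge,crate] B=[axle,beam,clip,iron] C=[nail,joint,drum,disk,ingot]
Tick 6: prefer B, take axle from B; A=[hinge,crate] B=[beam,clip,iron] C=[nail,joint,drum,disk,ingot,axle]
Tick 7: prefer A, take hinge from A; A=[crate] B=[beam,clip,iron] C=[nail,joint,drum,disk,ingot,axle,hinge]
Tick 8: prefer B, take beam from B; A=[crate] B=[clip,iron] C=[nail,joint,drum,disk,ingot,axle,hinge,beam]
Tick 9: prefer A, take crate from A; A=[-] B=[clip,iron] C=[nail,joint,drum,disk,ingot,axle,hinge,beam,crate]
Tick 10: prefer B, take clip from B; A=[-] B=[iron] C=[nail,joint,drum,disk,ingot,axle,hinge,beam,crate,clip]
Tick 11: prefer A, take iron from B; A=[-] B=[-] C=[nail,joint,drum,disk,ingot,axle,hinge,beam,crate,clip,iron]
Tick 12: prefer B, both empty, nothing taken; A=[-] B=[-] C=[nail,joint,drum,disk,ingot,axle,hinge,beam,crate,clip,iron]

Answer: nail joint drum disk ingot axle hinge beam crate clip iron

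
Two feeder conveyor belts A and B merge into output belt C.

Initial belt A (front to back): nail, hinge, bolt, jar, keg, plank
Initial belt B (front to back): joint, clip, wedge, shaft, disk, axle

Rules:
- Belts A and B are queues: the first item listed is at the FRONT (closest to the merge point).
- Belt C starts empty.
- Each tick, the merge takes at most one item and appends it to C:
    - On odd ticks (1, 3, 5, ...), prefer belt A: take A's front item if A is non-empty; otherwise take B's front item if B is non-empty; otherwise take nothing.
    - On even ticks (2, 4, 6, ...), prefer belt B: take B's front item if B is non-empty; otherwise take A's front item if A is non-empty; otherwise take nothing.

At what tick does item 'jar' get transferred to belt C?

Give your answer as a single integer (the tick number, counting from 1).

Answer: 7

Derivation:
Tick 1: prefer A, take nail from A; A=[hinge,bolt,jar,keg,plank] B=[joint,clip,wedge,shaft,disk,axle] C=[nail]
Tick 2: prefer B, take joint from B; A=[hinge,bolt,jar,keg,plank] B=[clip,wedge,shaft,disk,axle] C=[nail,joint]
Tick 3: prefer A, take hinge from A; A=[bolt,jar,keg,plank] B=[clip,wedge,shaft,disk,axle] C=[nail,joint,hinge]
Tick 4: prefer B, take clip from B; A=[bolt,jar,keg,plank] B=[wedge,shaft,disk,axle] C=[nail,joint,hinge,clip]
Tick 5: prefer A, take bolt from A; A=[jar,keg,plank] B=[wedge,shaft,disk,axle] C=[nail,joint,hinge,clip,bolt]
Tick 6: prefer B, take wedge from B; A=[jar,keg,plank] B=[shaft,disk,axle] C=[nail,joint,hinge,clip,bolt,wedge]
Tick 7: prefer A, take jar from A; A=[keg,plank] B=[shaft,disk,axle] C=[nail,joint,hinge,clip,bolt,wedge,jar]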